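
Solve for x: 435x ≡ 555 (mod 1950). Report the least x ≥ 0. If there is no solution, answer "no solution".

First find gcd(435, 1950):
1950 = 4*435 + 210
435 = 2*210 + 15
210 = 14*15 + 0
gcd = 15 and 15 | 555, so solutions exist. Divide through by 15: 29x ≡ 37 (mod 130).
Now find 29⁻¹ mod 130:
130 = 4·29 + 14
29 = 2·14 + 1
14 = 14·1 + 0
Back-substitute:
1 = 29 − 2·14
1 = −2·130 + 9·29
So 29⁻¹ ≡ 9 (mod 130).
Then x ≡ 9·37 ≡ 73 (mod 130); the smallest non-negative solution is x = 73.

73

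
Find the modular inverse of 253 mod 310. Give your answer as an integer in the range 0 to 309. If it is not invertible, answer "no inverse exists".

Extended Euclidean algorithm:
310 = 1·253 + 57
253 = 4·57 + 25
57 = 2·25 + 7
25 = 3·7 + 4
7 = 1·4 + 3
4 = 1·3 + 1
3 = 3·1 + 0
The gcd is 1. Working backward:
1 = 4 − 3
1 = −7 + 2·4
1 = 2·25 − 7·7
1 = −7·57 + 16·25
1 = 16·253 − 71·57
1 = −71·310 + 87·253
So 253·87 ≡ 1 (mod 310).

87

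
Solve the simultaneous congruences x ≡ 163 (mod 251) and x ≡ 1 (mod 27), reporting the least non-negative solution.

163

Write x = 163 + 251·k. Then 251·k ≡ 1 − 163 ≡ 0 (mod 27).
Need 251⁻¹ mod 27. Extended Euclid on (27, 8):
27 = 3×8 + 3
8 = 2×3 + 2
3 = 1×2 + 1
2 = 2×1 + 0
Back-substitute:
1 = 3 − 2
1 = −8 + 3·3
1 = 3·27 − 10·8
251⁻¹ ≡ 17 (mod 27), so k ≡ 17·0 ≡ 0 (mod 27).
x = 163 + 251·0 = 163.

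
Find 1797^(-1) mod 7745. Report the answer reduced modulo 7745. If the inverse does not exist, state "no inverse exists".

1168

Extended Euclidean algorithm:
7745 = 4×1797 + 557
1797 = 3×557 + 126
557 = 4×126 + 53
126 = 2×53 + 20
53 = 2×20 + 13
20 = 1×13 + 7
13 = 1×7 + 6
7 = 1×6 + 1
6 = 6×1 + 0
Since gcd(1797, 7745) = 1, back-substitute to write 1 as a combination:
1 = 7 − 6
1 = −13 + 2·7
1 = 2·20 − 3·13
1 = −3·53 + 8·20
1 = 8·126 − 19·53
1 = −19·557 + 84·126
1 = 84·1797 − 271·557
1 = −271·7745 + 1168·1797
So 1797·1168 ≡ 1 (mod 7745).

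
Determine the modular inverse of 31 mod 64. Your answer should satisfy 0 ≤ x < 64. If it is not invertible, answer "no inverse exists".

31

Apply the Euclidean algorithm to 64 and 31:
64 = 2·31 + 2
31 = 15·2 + 1
2 = 2·1 + 0
The gcd is 1. Working backward:
1 = 31 − 15·2
1 = −15·64 + 31·31
So 31·31 ≡ 1 (mod 64).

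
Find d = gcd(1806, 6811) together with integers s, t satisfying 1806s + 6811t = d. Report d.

7

Apply Euclid's algorithm to 6811 and 1806:
6811 = 3·1806 + 1393
1806 = 1·1393 + 413
1393 = 3·413 + 154
413 = 2·154 + 105
154 = 1·105 + 49
105 = 2·49 + 7
49 = 7·7 + 0
gcd(1806, 6811) = 7.
Express as a combination:
7 = 105 − 2·49
7 = −2·154 + 3·105
7 = 3·413 − 8·154
7 = −8·1393 + 27·413
7 = 27·1806 − 35·1393
7 = −35·6811 + 132·1806
So 7 = (-35)·6811 + (132)·1806.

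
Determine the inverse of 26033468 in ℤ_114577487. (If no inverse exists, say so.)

7519529

Extended Euclidean algorithm:
114577487 = 4×26033468 + 10443615
26033468 = 2×10443615 + 5146238
10443615 = 2×5146238 + 151139
5146238 = 34×151139 + 7512
151139 = 20×7512 + 899
7512 = 8×899 + 320
899 = 2×320 + 259
320 = 1×259 + 61
259 = 4×61 + 15
61 = 4×15 + 1
15 = 15×1 + 0
gcd = 1, so the inverse exists. Back-substitute:
1 = 61 − 4·15
1 = −4·259 + 17·61
1 = 17·320 − 21·259
1 = −21·899 + 59·320
1 = 59·7512 − 493·899
1 = −493·151139 + 9919·7512
1 = 9919·5146238 − 337739·151139
1 = −337739·10443615 + 685397·5146238
1 = 685397·26033468 − 1708533·10443615
1 = −1708533·114577487 + 7519529·26033468
So 26033468·7519529 ≡ 1 (mod 114577487).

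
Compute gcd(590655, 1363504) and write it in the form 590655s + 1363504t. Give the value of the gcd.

Apply Euclid's algorithm to 1363504 and 590655:
1363504 = 2·590655 + 182194
590655 = 3·182194 + 44073
182194 = 4·44073 + 5902
44073 = 7·5902 + 2759
5902 = 2·2759 + 384
2759 = 7·384 + 71
384 = 5·71 + 29
71 = 2·29 + 13
29 = 2·13 + 3
13 = 4·3 + 1
3 = 3·1 + 0
gcd(590655, 1363504) = 1.
Back-substituting:
1 = 13 − 4·3
1 = −4·29 + 9·13
1 = 9·71 − 22·29
1 = −22·384 + 119·71
1 = 119·2759 − 855·384
1 = −855·5902 + 1829·2759
1 = 1829·44073 − 13658·5902
1 = −13658·182194 + 56461·44073
1 = 56461·590655 − 183041·182194
1 = −183041·1363504 + 422543·590655
So 1 = (-183041)·1363504 + (422543)·590655.

1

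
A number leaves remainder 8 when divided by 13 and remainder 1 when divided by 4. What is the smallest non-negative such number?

21

Write x = 8 + 13·k. Then 13·k ≡ 1 − 8 ≡ 1 (mod 4).
Need 13⁻¹ mod 4. Extended Euclid on (4, 1):
4 = 4·1 + 0
13⁻¹ ≡ 1 (mod 4), so k ≡ 1·1 ≡ 1 (mod 4).
x = 8 + 13·1 = 21.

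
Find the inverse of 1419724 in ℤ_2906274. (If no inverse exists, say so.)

no inverse exists

Compute gcd(1419724, 2906274):
2906274 = 2×1419724 + 66826
1419724 = 21×66826 + 16378
66826 = 4×16378 + 1314
16378 = 12×1314 + 610
1314 = 2×610 + 94
610 = 6×94 + 46
94 = 2×46 + 2
46 = 23×2 + 0
Since gcd = 2 > 1, 1419724 is not a unit mod 2906274.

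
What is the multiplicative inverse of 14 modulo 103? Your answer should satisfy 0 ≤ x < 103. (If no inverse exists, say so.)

81

Extended Euclidean algorithm:
103 = 7·14 + 5
14 = 2·5 + 4
5 = 1·4 + 1
4 = 4·1 + 0
gcd = 1, so the inverse exists. Back-substitute:
1 = 5 − 4
1 = −14 + 3·5
1 = 3·103 − 22·14
Thus 14·(-22) ≡ 1 (mod 103); reducing, -22 mod 103 = 81.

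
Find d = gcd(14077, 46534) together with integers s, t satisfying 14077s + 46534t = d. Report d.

1

Repeated division:
46534 = 3·14077 + 4303
14077 = 3·4303 + 1168
4303 = 3·1168 + 799
1168 = 1·799 + 369
799 = 2·369 + 61
369 = 6·61 + 3
61 = 20·3 + 1
3 = 3·1 + 0
gcd(14077, 46534) = 1.
Back-substituting:
1 = 61 − 20·3
1 = −20·369 + 121·61
1 = 121·799 − 262·369
1 = −262·1168 + 383·799
1 = 383·4303 − 1411·1168
1 = −1411·14077 + 4616·4303
1 = 4616·46534 − 15259·14077
So 1 = (4616)·46534 + (-15259)·14077.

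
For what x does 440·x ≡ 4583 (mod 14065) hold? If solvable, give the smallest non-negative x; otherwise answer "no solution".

no solution

gcd(440, 14065):
14065 = 31*440 + 425
440 = 1*425 + 15
425 = 28*15 + 5
15 = 3*5 + 0
gcd = 5, but 5 ∤ 4583, so the congruence has no solution.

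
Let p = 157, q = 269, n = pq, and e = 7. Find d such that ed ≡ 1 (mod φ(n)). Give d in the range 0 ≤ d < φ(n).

29863

φ(n) = (p−1)(q−1) = 156·268 = 41808.
Need d with 7·d ≡ 1 (mod 41808). Apply the extended Euclidean algorithm:
41808 = 5972*7 + 4
7 = 1*4 + 3
4 = 1*3 + 1
3 = 3*1 + 0
Back-substitute:
1 = 4 − 3
1 = −7 + 2·4
1 = 2·41808 − 11945·7
So 7·(-11945) ≡ 1 (mod 41808), hence d ≡ -11945 ≡ 29863 (mod 41808).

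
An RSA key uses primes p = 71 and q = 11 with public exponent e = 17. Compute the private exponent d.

453

φ(n) = (p−1)(q−1) = 70·10 = 700.
Need d with 17·d ≡ 1 (mod 700). Apply the extended Euclidean algorithm:
700 = 41×17 + 3
17 = 5×3 + 2
3 = 1×2 + 1
2 = 2×1 + 0
Back-substitute:
1 = 3 − 2
1 = −17 + 6·3
1 = 6·700 − 247·17
So 17·(-247) ≡ 1 (mod 700), hence d ≡ -247 ≡ 453 (mod 700).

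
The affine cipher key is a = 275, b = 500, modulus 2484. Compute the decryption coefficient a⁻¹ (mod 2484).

551

Apply the Euclidean algorithm to 2484 and 275:
2484 = 9×275 + 9
275 = 30×9 + 5
9 = 1×5 + 4
5 = 1×4 + 1
4 = 4×1 + 0
Since gcd(275, 2484) = 1, back-substitute to write 1 as a combination:
1 = 5 − 4
1 = −9 + 2·5
1 = 2·275 − 61·9
1 = −61·2484 + 551·275
So 275·551 ≡ 1 (mod 2484).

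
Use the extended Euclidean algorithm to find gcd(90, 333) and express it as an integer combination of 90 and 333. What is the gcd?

9

Repeated division:
333 = 3×90 + 63
90 = 1×63 + 27
63 = 2×27 + 9
27 = 3×9 + 0
gcd(90, 333) = 9.
Back-substituting:
9 = 63 − 2·27
9 = −2·90 + 3·63
9 = 3·333 − 11·90
So 9 = (3)·333 + (-11)·90.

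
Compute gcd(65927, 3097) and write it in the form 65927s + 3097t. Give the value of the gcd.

1

Euclidean algorithm:
65927 = 21·3097 + 890
3097 = 3·890 + 427
890 = 2·427 + 36
427 = 11·36 + 31
36 = 1·31 + 5
31 = 6·5 + 1
5 = 5·1 + 0
gcd(65927, 3097) = 1.
Back-substituting:
1 = 31 − 6·5
1 = −6·36 + 7·31
1 = 7·427 − 83·36
1 = −83·890 + 173·427
1 = 173·3097 − 602·890
1 = −602·65927 + 12815·3097
So 1 = (-602)·65927 + (12815)·3097.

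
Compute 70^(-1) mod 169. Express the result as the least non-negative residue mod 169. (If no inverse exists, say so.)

99

gcd(169, 70) by repeated division:
169 = 2×70 + 29
70 = 2×29 + 12
29 = 2×12 + 5
12 = 2×5 + 2
5 = 2×2 + 1
2 = 2×1 + 0
gcd = 1, so the inverse exists. Back-substitute:
1 = 5 − 2·2
1 = −2·12 + 5·5
1 = 5·29 − 12·12
1 = −12·70 + 29·29
1 = 29·169 − 70·70
Hence 70⁻¹ ≡ -70 ≡ 99 (mod 169).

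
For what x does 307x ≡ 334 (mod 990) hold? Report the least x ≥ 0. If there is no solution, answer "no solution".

First find gcd(307, 990):
990 = 3×307 + 69
307 = 4×69 + 31
69 = 2×31 + 7
31 = 4×7 + 3
7 = 2×3 + 1
3 = 3×1 + 0
gcd = 1, so a unique solution mod 990 exists.
Back-substitute for the Bézout coefficients:
1 = 7 − 2·3
1 = −2·31 + 9·7
1 = 9·69 − 20·31
1 = −20·307 + 89·69
1 = 89·990 − 287·307
So 307·(-287) ≡ 1 (mod 990), giving 307⁻¹ ≡ 703.
x ≡ 307⁻¹·334 ≡ 703·334 ≡ 172 (mod 990).

172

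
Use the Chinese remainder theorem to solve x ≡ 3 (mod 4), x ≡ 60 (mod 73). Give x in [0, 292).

Write x = 3 + 4·k. Then 4·k ≡ 60 − 3 ≡ 57 (mod 73).
Need 4⁻¹ mod 73. Extended Euclid on (73, 4):
73 = 18×4 + 1
4 = 4×1 + 0
Back-substitute:
1 = 73 − 18·4
4⁻¹ ≡ 55 (mod 73), so k ≡ 55·57 ≡ 69 (mod 73).
x = 3 + 4·69 = 279.

279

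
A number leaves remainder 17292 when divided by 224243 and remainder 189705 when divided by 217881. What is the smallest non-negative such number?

40071120177

Write x = 17292 + 224243·k. Then 224243·k ≡ 189705 − 17292 ≡ 172413 (mod 217881).
Need 224243⁻¹ mod 217881. Extended Euclid on (217881, 6362):
217881 = 34×6362 + 1573
6362 = 4×1573 + 70
1573 = 22×70 + 33
70 = 2×33 + 4
33 = 8×4 + 1
4 = 4×1 + 0
Back-substitute:
1 = 33 − 8·4
1 = −8·70 + 17·33
1 = 17·1573 − 382·70
1 = −382·6362 + 1545·1573
1 = 1545·217881 − 52912·6362
224243⁻¹ ≡ 164969 (mod 217881), so k ≡ 164969·172413 ≡ 178695 (mod 217881).
x = 17292 + 224243·178695 = 40071120177.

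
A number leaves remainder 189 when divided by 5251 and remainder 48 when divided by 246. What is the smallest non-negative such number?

Write x = 189 + 5251·k. Then 5251·k ≡ 48 − 189 ≡ 105 (mod 246).
Need 5251⁻¹ mod 246. Extended Euclid on (246, 85):
246 = 2×85 + 76
85 = 1×76 + 9
76 = 8×9 + 4
9 = 2×4 + 1
4 = 4×1 + 0
Back-substitute:
1 = 9 − 2·4
1 = −2·76 + 17·9
1 = 17·85 − 19·76
1 = −19·246 + 55·85
5251⁻¹ ≡ 55 (mod 246), so k ≡ 55·105 ≡ 117 (mod 246).
x = 189 + 5251·117 = 614556.

614556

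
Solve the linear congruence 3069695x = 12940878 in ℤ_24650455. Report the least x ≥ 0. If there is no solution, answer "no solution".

no solution

gcd(3069695, 24650455):
24650455 = 8*3069695 + 92895
3069695 = 33*92895 + 4160
92895 = 22*4160 + 1375
4160 = 3*1375 + 35
1375 = 39*35 + 10
35 = 3*10 + 5
10 = 2*5 + 0
gcd = 5, but 5 ∤ 12940878, so the congruence has no solution.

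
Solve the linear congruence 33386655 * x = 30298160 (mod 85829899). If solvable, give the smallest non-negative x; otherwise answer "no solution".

11034554

First find gcd(33386655, 85829899):
85829899 = 2×33386655 + 19056589
33386655 = 1×19056589 + 14330066
19056589 = 1×14330066 + 4726523
14330066 = 3×4726523 + 150497
4726523 = 31×150497 + 61116
150497 = 2×61116 + 28265
61116 = 2×28265 + 4586
28265 = 6×4586 + 749
4586 = 6×749 + 92
749 = 8×92 + 13
92 = 7×13 + 1
13 = 13×1 + 0
gcd = 1, so a unique solution mod 85829899 exists.
Back-substitute for the Bézout coefficients:
1 = 92 − 7·13
1 = −7·749 + 57·92
1 = 57·4586 − 349·749
1 = −349·28265 + 2151·4586
1 = 2151·61116 − 4651·28265
1 = −4651·150497 + 11453·61116
1 = 11453·4726523 − 359694·150497
1 = −359694·14330066 + 1090535·4726523
1 = 1090535·19056589 − 1450229·14330066
1 = −1450229·33386655 + 2540764·19056589
1 = 2540764·85829899 − 6531757·33386655
So 33386655·(-6531757) ≡ 1 (mod 85829899), giving 33386655⁻¹ ≡ 79298142.
x ≡ 33386655⁻¹·30298160 ≡ 79298142·30298160 ≡ 11034554 (mod 85829899).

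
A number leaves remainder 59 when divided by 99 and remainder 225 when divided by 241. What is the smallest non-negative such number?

Write x = 59 + 99·k. Then 99·k ≡ 225 − 59 ≡ 166 (mod 241).
Need 99⁻¹ mod 241. Extended Euclid on (241, 99):
241 = 2×99 + 43
99 = 2×43 + 13
43 = 3×13 + 4
13 = 3×4 + 1
4 = 4×1 + 0
Back-substitute:
1 = 13 − 3·4
1 = −3·43 + 10·13
1 = 10·99 − 23·43
1 = −23·241 + 56·99
99⁻¹ ≡ 56 (mod 241), so k ≡ 56·166 ≡ 138 (mod 241).
x = 59 + 99·138 = 13721.

13721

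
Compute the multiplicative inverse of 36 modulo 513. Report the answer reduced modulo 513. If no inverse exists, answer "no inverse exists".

no inverse exists

Euclidean algorithm on 513, 36:
513 = 14×36 + 9
36 = 4×9 + 0
gcd(36, 513) = 9 ≠ 1, so 36 has no multiplicative inverse modulo 513.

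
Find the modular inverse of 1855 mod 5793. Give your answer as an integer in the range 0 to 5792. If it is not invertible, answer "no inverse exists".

2617

Extended Euclidean algorithm:
5793 = 3*1855 + 228
1855 = 8*228 + 31
228 = 7*31 + 11
31 = 2*11 + 9
11 = 1*9 + 2
9 = 4*2 + 1
2 = 2*1 + 0
gcd = 1, so the inverse exists. Back-substitute:
1 = 9 − 4·2
1 = −4·11 + 5·9
1 = 5·31 − 14·11
1 = −14·228 + 103·31
1 = 103·1855 − 838·228
1 = −838·5793 + 2617·1855
So 1855·2617 ≡ 1 (mod 5793).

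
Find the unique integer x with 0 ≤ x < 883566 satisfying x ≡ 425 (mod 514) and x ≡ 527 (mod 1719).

853151

Write x = 425 + 514·k. Then 514·k ≡ 527 − 425 ≡ 102 (mod 1719).
Need 514⁻¹ mod 1719. Extended Euclid on (1719, 514):
1719 = 3*514 + 177
514 = 2*177 + 160
177 = 1*160 + 17
160 = 9*17 + 7
17 = 2*7 + 3
7 = 2*3 + 1
3 = 3*1 + 0
Back-substitute:
1 = 7 − 2·3
1 = −2·17 + 5·7
1 = 5·160 − 47·17
1 = −47·177 + 52·160
1 = 52·514 − 151·177
1 = −151·1719 + 505·514
514⁻¹ ≡ 505 (mod 1719), so k ≡ 505·102 ≡ 1659 (mod 1719).
x = 425 + 514·1659 = 853151.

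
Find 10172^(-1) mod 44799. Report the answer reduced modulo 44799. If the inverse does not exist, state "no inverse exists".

25478

gcd(44799, 10172) by repeated division:
44799 = 4·10172 + 4111
10172 = 2·4111 + 1950
4111 = 2·1950 + 211
1950 = 9·211 + 51
211 = 4·51 + 7
51 = 7·7 + 2
7 = 3·2 + 1
2 = 2·1 + 0
gcd = 1, so the inverse exists. Back-substitute:
1 = 7 − 3·2
1 = −3·51 + 22·7
1 = 22·211 − 91·51
1 = −91·1950 + 841·211
1 = 841·4111 − 1773·1950
1 = −1773·10172 + 4387·4111
1 = 4387·44799 − 19321·10172
So 10172·(-19321) ≡ 1 (mod 44799), and -19321 ≡ 25478 (mod 44799).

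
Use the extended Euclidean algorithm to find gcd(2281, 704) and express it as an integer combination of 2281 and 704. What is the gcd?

1

Euclidean algorithm:
2281 = 3·704 + 169
704 = 4·169 + 28
169 = 6·28 + 1
28 = 28·1 + 0
gcd(2281, 704) = 1.
Express as a combination:
1 = 169 − 6·28
1 = −6·704 + 25·169
1 = 25·2281 − 81·704
So 1 = (25)·2281 + (-81)·704.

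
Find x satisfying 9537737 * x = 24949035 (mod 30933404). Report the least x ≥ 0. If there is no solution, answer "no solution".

4771915

First find gcd(9537737, 30933404):
30933404 = 3×9537737 + 2320193
9537737 = 4×2320193 + 256965
2320193 = 9×256965 + 7508
256965 = 34×7508 + 1693
7508 = 4×1693 + 736
1693 = 2×736 + 221
736 = 3×221 + 73
221 = 3×73 + 2
73 = 36×2 + 1
2 = 2×1 + 0
gcd = 1, so a unique solution mod 30933404 exists.
Back-substitute for the Bézout coefficients:
1 = 73 − 36·2
1 = −36·221 + 109·73
1 = 109·736 − 363·221
1 = −363·1693 + 835·736
1 = 835·7508 − 3703·1693
1 = −3703·256965 + 126737·7508
1 = 126737·2320193 − 1144336·256965
1 = −1144336·9537737 + 4704081·2320193
1 = 4704081·30933404 − 15256579·9537737
So 9537737·(-15256579) ≡ 1 (mod 30933404), giving 9537737⁻¹ ≡ 15676825.
x ≡ 9537737⁻¹·24949035 ≡ 15676825·24949035 ≡ 4771915 (mod 30933404).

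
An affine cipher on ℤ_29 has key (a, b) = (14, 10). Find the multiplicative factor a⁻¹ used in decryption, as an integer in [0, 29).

Run Euclid on (29, 14):
29 = 2×14 + 1
14 = 14×1 + 0
The gcd is 1. Working backward:
1 = 29 − 2·14
Thus 14·(-2) ≡ 1 (mod 29); reducing, -2 mod 29 = 27.

27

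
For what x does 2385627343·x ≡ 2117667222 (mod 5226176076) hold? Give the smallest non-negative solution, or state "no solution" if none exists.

162964626

First find gcd(2385627343, 5226176076):
5226176076 = 2×2385627343 + 454921390
2385627343 = 5×454921390 + 111020393
454921390 = 4×111020393 + 10839818
111020393 = 10×10839818 + 2622213
10839818 = 4×2622213 + 350966
2622213 = 7×350966 + 165451
350966 = 2×165451 + 20064
165451 = 8×20064 + 4939
20064 = 4×4939 + 308
4939 = 16×308 + 11
308 = 28×11 + 0
gcd = 11 and 11 | 2117667222, so solutions exist. Divide through by 11: 216875213x ≡ 192515202 (mod 475106916).
Now find 216875213⁻¹ mod 475106916:
475106916 = 2*216875213 + 41356490
216875213 = 5*41356490 + 10092763
41356490 = 4*10092763 + 985438
10092763 = 10*985438 + 238383
985438 = 4*238383 + 31906
238383 = 7*31906 + 15041
31906 = 2*15041 + 1824
15041 = 8*1824 + 449
1824 = 4*449 + 28
449 = 16*28 + 1
28 = 28*1 + 0
Back-substitute:
1 = 449 − 16·28
1 = −16·1824 + 65·449
1 = 65·15041 − 536·1824
1 = −536·31906 + 1137·15041
1 = 1137·238383 − 8495·31906
1 = −8495·985438 + 35117·238383
1 = 35117·10092763 − 359665·985438
1 = −359665·41356490 + 1473777·10092763
1 = 1473777·216875213 − 7728550·41356490
1 = −7728550·475106916 + 16930877·216875213
So 216875213⁻¹ ≡ 16930877 (mod 475106916).
Then x ≡ 16930877·192515202 ≡ 162964626 (mod 475106916); the smallest non-negative solution is x = 162964626.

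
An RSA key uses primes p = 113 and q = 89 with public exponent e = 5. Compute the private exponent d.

7885

φ(n) = (p−1)(q−1) = 112·88 = 9856.
Need d with 5·d ≡ 1 (mod 9856). Apply the extended Euclidean algorithm:
9856 = 1971·5 + 1
5 = 5·1 + 0
Back-substitute:
1 = 9856 − 1971·5
So 5·(-1971) ≡ 1 (mod 9856), hence d ≡ -1971 ≡ 7885 (mod 9856).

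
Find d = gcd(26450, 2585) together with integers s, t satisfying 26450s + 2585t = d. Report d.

Repeated division:
26450 = 10·2585 + 600
2585 = 4·600 + 185
600 = 3·185 + 45
185 = 4·45 + 5
45 = 9·5 + 0
gcd(26450, 2585) = 5.
Express as a combination:
5 = 185 − 4·45
5 = −4·600 + 13·185
5 = 13·2585 − 56·600
5 = −56·26450 + 573·2585
So 5 = (-56)·26450 + (573)·2585.

5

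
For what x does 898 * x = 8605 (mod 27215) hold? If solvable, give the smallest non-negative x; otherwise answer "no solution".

2525

First find gcd(898, 27215):
27215 = 30*898 + 275
898 = 3*275 + 73
275 = 3*73 + 56
73 = 1*56 + 17
56 = 3*17 + 5
17 = 3*5 + 2
5 = 2*2 + 1
2 = 2*1 + 0
gcd = 1, so a unique solution mod 27215 exists.
Back-substitute for the Bézout coefficients:
1 = 5 − 2·2
1 = −2·17 + 7·5
1 = 7·56 − 23·17
1 = −23·73 + 30·56
1 = 30·275 − 113·73
1 = −113·898 + 369·275
1 = 369·27215 − 11183·898
So 898·(-11183) ≡ 1 (mod 27215), giving 898⁻¹ ≡ 16032.
x ≡ 898⁻¹·8605 ≡ 16032·8605 ≡ 2525 (mod 27215).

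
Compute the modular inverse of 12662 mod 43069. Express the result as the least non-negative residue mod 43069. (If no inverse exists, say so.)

Compute gcd(12662, 43069):
43069 = 3·12662 + 5083
12662 = 2·5083 + 2496
5083 = 2·2496 + 91
2496 = 27·91 + 39
91 = 2·39 + 13
39 = 3·13 + 0
The gcd is 13, not 1, hence no inverse exists.

no inverse exists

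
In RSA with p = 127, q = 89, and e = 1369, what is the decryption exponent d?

9865

φ(n) = (p−1)(q−1) = 126·88 = 11088.
Need d with 1369·d ≡ 1 (mod 11088). Apply the extended Euclidean algorithm:
11088 = 8*1369 + 136
1369 = 10*136 + 9
136 = 15*9 + 1
9 = 9*1 + 0
Back-substitute:
1 = 136 − 15·9
1 = −15·1369 + 151·136
1 = 151·11088 − 1223·1369
So 1369·(-1223) ≡ 1 (mod 11088), hence d ≡ -1223 ≡ 9865 (mod 11088).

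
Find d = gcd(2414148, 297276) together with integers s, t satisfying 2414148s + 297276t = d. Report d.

12

Repeated division:
2414148 = 8×297276 + 35940
297276 = 8×35940 + 9756
35940 = 3×9756 + 6672
9756 = 1×6672 + 3084
6672 = 2×3084 + 504
3084 = 6×504 + 60
504 = 8×60 + 24
60 = 2×24 + 12
24 = 2×12 + 0
gcd(2414148, 297276) = 12.
Express as a combination:
12 = 60 − 2·24
12 = −2·504 + 17·60
12 = 17·3084 − 104·504
12 = −104·6672 + 225·3084
12 = 225·9756 − 329·6672
12 = −329·35940 + 1212·9756
12 = 1212·297276 − 10025·35940
12 = −10025·2414148 + 81412·297276
So 12 = (-10025)·2414148 + (81412)·297276.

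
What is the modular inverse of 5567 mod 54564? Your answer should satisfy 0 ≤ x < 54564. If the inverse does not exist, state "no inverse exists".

13271

Extended Euclidean algorithm:
54564 = 9×5567 + 4461
5567 = 1×4461 + 1106
4461 = 4×1106 + 37
1106 = 29×37 + 33
37 = 1×33 + 4
33 = 8×4 + 1
4 = 4×1 + 0
gcd = 1, so the inverse exists. Back-substitute:
1 = 33 − 8·4
1 = −8·37 + 9·33
1 = 9·1106 − 269·37
1 = −269·4461 + 1085·1106
1 = 1085·5567 − 1354·4461
1 = −1354·54564 + 13271·5567
So 5567·13271 ≡ 1 (mod 54564).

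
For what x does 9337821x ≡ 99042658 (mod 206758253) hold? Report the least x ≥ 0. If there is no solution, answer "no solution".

First find gcd(9337821, 206758253):
206758253 = 22*9337821 + 1326191
9337821 = 7*1326191 + 54484
1326191 = 24*54484 + 18575
54484 = 2*18575 + 17334
18575 = 1*17334 + 1241
17334 = 13*1241 + 1201
1241 = 1*1201 + 40
1201 = 30*40 + 1
40 = 40*1 + 0
gcd = 1, so a unique solution mod 206758253 exists.
Back-substitute for the Bézout coefficients:
1 = 1201 − 30·40
1 = −30·1241 + 31·1201
1 = 31·17334 − 433·1241
1 = −433·18575 + 464·17334
1 = 464·54484 − 1361·18575
1 = −1361·1326191 + 33128·54484
1 = 33128·9337821 − 233257·1326191
1 = −233257·206758253 + 5164782·9337821
So 9337821·(5164782) ≡ 1 (mod 206758253), giving 9337821⁻¹ ≡ 5164782.
x ≡ 9337821⁻¹·99042658 ≡ 5164782·99042658 ≡ 173303858 (mod 206758253).

173303858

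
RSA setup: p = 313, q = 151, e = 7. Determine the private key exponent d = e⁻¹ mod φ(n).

26743

φ(n) = (p−1)(q−1) = 312·150 = 46800.
Need d with 7·d ≡ 1 (mod 46800). Apply the extended Euclidean algorithm:
46800 = 6685×7 + 5
7 = 1×5 + 2
5 = 2×2 + 1
2 = 2×1 + 0
Back-substitute:
1 = 5 − 2·2
1 = −2·7 + 3·5
1 = 3·46800 − 20057·7
So 7·(-20057) ≡ 1 (mod 46800), hence d ≡ -20057 ≡ 26743 (mod 46800).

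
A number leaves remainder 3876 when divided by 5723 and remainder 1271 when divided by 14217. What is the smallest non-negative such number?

Write x = 3876 + 5723·k. Then 5723·k ≡ 1271 − 3876 ≡ 11612 (mod 14217).
Need 5723⁻¹ mod 14217. Extended Euclid on (14217, 5723):
14217 = 2*5723 + 2771
5723 = 2*2771 + 181
2771 = 15*181 + 56
181 = 3*56 + 13
56 = 4*13 + 4
13 = 3*4 + 1
4 = 4*1 + 0
Back-substitute:
1 = 13 − 3·4
1 = −3·56 + 13·13
1 = 13·181 − 42·56
1 = −42·2771 + 643·181
1 = 643·5723 − 1328·2771
1 = −1328·14217 + 3299·5723
5723⁻¹ ≡ 3299 (mod 14217), so k ≡ 3299·11612 ≡ 7390 (mod 14217).
x = 3876 + 5723·7390 = 42296846.

42296846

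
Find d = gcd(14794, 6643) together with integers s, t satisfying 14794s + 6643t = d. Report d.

Apply Euclid's algorithm to 14794 and 6643:
14794 = 2·6643 + 1508
6643 = 4·1508 + 611
1508 = 2·611 + 286
611 = 2·286 + 39
286 = 7·39 + 13
39 = 3·13 + 0
gcd(14794, 6643) = 13.
Express as a combination:
13 = 286 − 7·39
13 = −7·611 + 15·286
13 = 15·1508 − 37·611
13 = −37·6643 + 163·1508
13 = 163·14794 − 363·6643
So 13 = (163)·14794 + (-363)·6643.

13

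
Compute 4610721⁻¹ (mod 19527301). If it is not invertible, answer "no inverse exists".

gcd(19527301, 4610721) by repeated division:
19527301 = 4*4610721 + 1084417
4610721 = 4*1084417 + 273053
1084417 = 3*273053 + 265258
273053 = 1*265258 + 7795
265258 = 34*7795 + 228
7795 = 34*228 + 43
228 = 5*43 + 13
43 = 3*13 + 4
13 = 3*4 + 1
4 = 4*1 + 0
Since gcd(4610721, 19527301) = 1, back-substitute to write 1 as a combination:
1 = 13 − 3·4
1 = −3·43 + 10·13
1 = 10·228 − 53·43
1 = −53·7795 + 1812·228
1 = 1812·265258 − 61661·7795
1 = −61661·273053 + 63473·265258
1 = 63473·1084417 − 252080·273053
1 = −252080·4610721 + 1071793·1084417
1 = 1071793·19527301 − 4539252·4610721
Thus 4610721·(-4539252) ≡ 1 (mod 19527301); reducing, -4539252 mod 19527301 = 14988049.

14988049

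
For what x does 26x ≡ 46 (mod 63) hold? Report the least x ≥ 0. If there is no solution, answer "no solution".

26

First find gcd(26, 63):
63 = 2×26 + 11
26 = 2×11 + 4
11 = 2×4 + 3
4 = 1×3 + 1
3 = 3×1 + 0
gcd = 1, so a unique solution mod 63 exists.
Back-substitute for the Bézout coefficients:
1 = 4 − 3
1 = −11 + 3·4
1 = 3·26 − 7·11
1 = −7·63 + 17·26
So 26·(17) ≡ 1 (mod 63), giving 26⁻¹ ≡ 17.
x ≡ 26⁻¹·46 ≡ 17·46 ≡ 26 (mod 63).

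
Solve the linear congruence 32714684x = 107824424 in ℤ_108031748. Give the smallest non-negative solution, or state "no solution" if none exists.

First find gcd(32714684, 108031748):
108031748 = 3*32714684 + 9887696
32714684 = 3*9887696 + 3051596
9887696 = 3*3051596 + 732908
3051596 = 4*732908 + 119964
732908 = 6*119964 + 13124
119964 = 9*13124 + 1848
13124 = 7*1848 + 188
1848 = 9*188 + 156
188 = 1*156 + 32
156 = 4*32 + 28
32 = 1*28 + 4
28 = 7*4 + 0
gcd = 4 and 4 | 107824424, so solutions exist. Divide through by 4: 8178671x ≡ 26956106 (mod 27007937).
Now find 8178671⁻¹ mod 27007937:
27007937 = 3×8178671 + 2471924
8178671 = 3×2471924 + 762899
2471924 = 3×762899 + 183227
762899 = 4×183227 + 29991
183227 = 6×29991 + 3281
29991 = 9×3281 + 462
3281 = 7×462 + 47
462 = 9×47 + 39
47 = 1×39 + 8
39 = 4×8 + 7
8 = 1×7 + 1
7 = 7×1 + 0
Back-substitute:
1 = 8 − 7
1 = −39 + 5·8
1 = 5·47 − 6·39
1 = −6·462 + 59·47
1 = 59·3281 − 419·462
1 = −419·29991 + 3830·3281
1 = 3830·183227 − 23399·29991
1 = −23399·762899 + 97426·183227
1 = 97426·2471924 − 315677·762899
1 = −315677·8178671 + 1044457·2471924
1 = 1044457·27007937 − 3449048·8178671
So 8178671·(-3449048) ≡ 1 (mod 27007937), i.e. 8178671⁻¹ ≡ 23558889.
Then x ≡ 23558889·26956106 ≡ 2071885 (mod 27007937); the smallest non-negative solution is x = 2071885.

2071885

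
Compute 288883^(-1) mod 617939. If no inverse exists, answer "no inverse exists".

no inverse exists

Euclidean algorithm on 617939, 288883:
617939 = 2×288883 + 40173
288883 = 7×40173 + 7672
40173 = 5×7672 + 1813
7672 = 4×1813 + 420
1813 = 4×420 + 133
420 = 3×133 + 21
133 = 6×21 + 7
21 = 3×7 + 0
gcd(288883, 617939) = 7 ≠ 1, so 288883 has no multiplicative inverse modulo 617939.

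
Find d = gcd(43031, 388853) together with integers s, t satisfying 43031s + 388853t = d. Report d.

Apply Euclid's algorithm to 388853 and 43031:
388853 = 9·43031 + 1574
43031 = 27·1574 + 533
1574 = 2·533 + 508
533 = 1·508 + 25
508 = 20·25 + 8
25 = 3·8 + 1
8 = 8·1 + 0
gcd(43031, 388853) = 1.
Express as a combination:
1 = 25 − 3·8
1 = −3·508 + 61·25
1 = 61·533 − 64·508
1 = −64·1574 + 189·533
1 = 189·43031 − 5167·1574
1 = −5167·388853 + 46692·43031
So 1 = (-5167)·388853 + (46692)·43031.

1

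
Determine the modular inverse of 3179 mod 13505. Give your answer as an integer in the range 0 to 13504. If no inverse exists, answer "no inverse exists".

Extended Euclidean algorithm:
13505 = 4×3179 + 789
3179 = 4×789 + 23
789 = 34×23 + 7
23 = 3×7 + 2
7 = 3×2 + 1
2 = 2×1 + 0
Since gcd(3179, 13505) = 1, back-substitute to write 1 as a combination:
1 = 7 − 3·2
1 = −3·23 + 10·7
1 = 10·789 − 343·23
1 = −343·3179 + 1382·789
1 = 1382·13505 − 5871·3179
Thus 3179·(-5871) ≡ 1 (mod 13505); reducing, -5871 mod 13505 = 7634.

7634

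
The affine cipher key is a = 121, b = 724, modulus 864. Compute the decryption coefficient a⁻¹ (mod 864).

457

Run Euclid on (864, 121):
864 = 7*121 + 17
121 = 7*17 + 2
17 = 8*2 + 1
2 = 2*1 + 0
The gcd is 1. Working backward:
1 = 17 − 8·2
1 = −8·121 + 57·17
1 = 57·864 − 407·121
Hence 121⁻¹ ≡ -407 ≡ 457 (mod 864).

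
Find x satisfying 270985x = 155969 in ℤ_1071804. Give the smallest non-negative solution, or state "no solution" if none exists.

First find gcd(270985, 1071804):
1071804 = 3*270985 + 258849
270985 = 1*258849 + 12136
258849 = 21*12136 + 3993
12136 = 3*3993 + 157
3993 = 25*157 + 68
157 = 2*68 + 21
68 = 3*21 + 5
21 = 4*5 + 1
5 = 5*1 + 0
gcd = 1, so a unique solution mod 1071804 exists.
Back-substitute for the Bézout coefficients:
1 = 21 − 4·5
1 = −4·68 + 13·21
1 = 13·157 − 30·68
1 = −30·3993 + 763·157
1 = 763·12136 − 2319·3993
1 = −2319·258849 + 49462·12136
1 = 49462·270985 − 51781·258849
1 = −51781·1071804 + 204805·270985
So 270985·(204805) ≡ 1 (mod 1071804), giving 270985⁻¹ ≡ 204805.
x ≡ 270985⁻¹·155969 ≡ 204805·155969 ≡ 256433 (mod 1071804).

256433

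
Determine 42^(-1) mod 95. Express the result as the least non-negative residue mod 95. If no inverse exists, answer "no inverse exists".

Extended Euclidean algorithm:
95 = 2×42 + 11
42 = 3×11 + 9
11 = 1×9 + 2
9 = 4×2 + 1
2 = 2×1 + 0
gcd = 1, so the inverse exists. Back-substitute:
1 = 9 − 4·2
1 = −4·11 + 5·9
1 = 5·42 − 19·11
1 = −19·95 + 43·42
So 42·43 ≡ 1 (mod 95).

43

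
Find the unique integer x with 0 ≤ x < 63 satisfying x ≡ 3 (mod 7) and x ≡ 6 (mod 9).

Write x = 3 + 7·k. Then 7·k ≡ 6 − 3 ≡ 3 (mod 9).
Need 7⁻¹ mod 9. Extended Euclid on (9, 7):
9 = 1·7 + 2
7 = 3·2 + 1
2 = 2·1 + 0
Back-substitute:
1 = 7 − 3·2
1 = −3·9 + 4·7
7⁻¹ ≡ 4 (mod 9), so k ≡ 4·3 ≡ 3 (mod 9).
x = 3 + 7·3 = 24.

24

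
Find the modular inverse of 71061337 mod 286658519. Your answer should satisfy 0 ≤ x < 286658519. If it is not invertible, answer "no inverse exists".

Run Euclid on (286658519, 71061337):
286658519 = 4*71061337 + 2413171
71061337 = 29*2413171 + 1079378
2413171 = 2*1079378 + 254415
1079378 = 4*254415 + 61718
254415 = 4*61718 + 7543
61718 = 8*7543 + 1374
7543 = 5*1374 + 673
1374 = 2*673 + 28
673 = 24*28 + 1
28 = 28*1 + 0
The gcd is 1. Working backward:
1 = 673 − 24·28
1 = −24·1374 + 49·673
1 = 49·7543 − 269·1374
1 = −269·61718 + 2201·7543
1 = 2201·254415 − 9073·61718
1 = −9073·1079378 + 38493·254415
1 = 38493·2413171 − 86059·1079378
1 = −86059·71061337 + 2534204·2413171
1 = 2534204·286658519 − 10222875·71061337
Hence 71061337⁻¹ ≡ -10222875 ≡ 276435644 (mod 286658519).

276435644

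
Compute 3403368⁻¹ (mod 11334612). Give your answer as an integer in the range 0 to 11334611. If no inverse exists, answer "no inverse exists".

Compute gcd(3403368, 11334612):
11334612 = 3·3403368 + 1124508
3403368 = 3·1124508 + 29844
1124508 = 37·29844 + 20280
29844 = 1·20280 + 9564
20280 = 2·9564 + 1152
9564 = 8·1152 + 348
1152 = 3·348 + 108
348 = 3·108 + 24
108 = 4·24 + 12
24 = 2·12 + 0
gcd(3403368, 11334612) = 12 ≠ 1, so 3403368 has no multiplicative inverse modulo 11334612.

no inverse exists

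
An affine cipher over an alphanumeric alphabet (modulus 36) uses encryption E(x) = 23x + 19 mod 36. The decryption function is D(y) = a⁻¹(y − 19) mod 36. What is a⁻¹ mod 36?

11

gcd(36, 23) by repeated division:
36 = 1*23 + 13
23 = 1*13 + 10
13 = 1*10 + 3
10 = 3*3 + 1
3 = 3*1 + 0
gcd = 1, so the inverse exists. Back-substitute:
1 = 10 − 3·3
1 = −3·13 + 4·10
1 = 4·23 − 7·13
1 = −7·36 + 11·23
So 23·11 ≡ 1 (mod 36).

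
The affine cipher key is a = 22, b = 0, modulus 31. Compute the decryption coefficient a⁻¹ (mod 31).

Extended Euclidean algorithm:
31 = 1·22 + 9
22 = 2·9 + 4
9 = 2·4 + 1
4 = 4·1 + 0
Since gcd(22, 31) = 1, back-substitute to write 1 as a combination:
1 = 9 − 2·4
1 = −2·22 + 5·9
1 = 5·31 − 7·22
So 22·(-7) ≡ 1 (mod 31), and -7 ≡ 24 (mod 31).

24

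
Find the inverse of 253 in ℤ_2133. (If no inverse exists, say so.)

Run Euclid on (2133, 253):
2133 = 8×253 + 109
253 = 2×109 + 35
109 = 3×35 + 4
35 = 8×4 + 3
4 = 1×3 + 1
3 = 3×1 + 0
Since gcd(253, 2133) = 1, back-substitute to write 1 as a combination:
1 = 4 − 3
1 = −35 + 9·4
1 = 9·109 − 28·35
1 = −28·253 + 65·109
1 = 65·2133 − 548·253
Thus 253·(-548) ≡ 1 (mod 2133); reducing, -548 mod 2133 = 1585.

1585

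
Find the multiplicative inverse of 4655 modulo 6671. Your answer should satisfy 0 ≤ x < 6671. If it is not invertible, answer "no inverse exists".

Euclidean algorithm on 6671, 4655:
6671 = 1*4655 + 2016
4655 = 2*2016 + 623
2016 = 3*623 + 147
623 = 4*147 + 35
147 = 4*35 + 7
35 = 5*7 + 0
The gcd is 7, not 1, hence no inverse exists.

no inverse exists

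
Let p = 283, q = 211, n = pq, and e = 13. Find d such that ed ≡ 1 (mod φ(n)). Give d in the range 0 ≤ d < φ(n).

22777

φ(n) = (p−1)(q−1) = 282·210 = 59220.
Need d with 13·d ≡ 1 (mod 59220). Apply the extended Euclidean algorithm:
59220 = 4555×13 + 5
13 = 2×5 + 3
5 = 1×3 + 2
3 = 1×2 + 1
2 = 2×1 + 0
Back-substitute:
1 = 3 − 2
1 = −5 + 2·3
1 = 2·13 − 5·5
1 = −5·59220 + 22777·13
So 13·22777 ≡ 1 (mod 59220), hence d = 22777.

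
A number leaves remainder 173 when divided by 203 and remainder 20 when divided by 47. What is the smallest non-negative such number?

Write x = 173 + 203·k. Then 203·k ≡ 20 − 173 ≡ 35 (mod 47).
Need 203⁻¹ mod 47. Extended Euclid on (47, 15):
47 = 3*15 + 2
15 = 7*2 + 1
2 = 2*1 + 0
Back-substitute:
1 = 15 − 7·2
1 = −7·47 + 22·15
203⁻¹ ≡ 22 (mod 47), so k ≡ 22·35 ≡ 18 (mod 47).
x = 173 + 203·18 = 3827.

3827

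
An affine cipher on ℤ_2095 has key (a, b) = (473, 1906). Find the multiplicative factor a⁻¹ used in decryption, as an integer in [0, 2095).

gcd(2095, 473) by repeated division:
2095 = 4*473 + 203
473 = 2*203 + 67
203 = 3*67 + 2
67 = 33*2 + 1
2 = 2*1 + 0
gcd = 1, so the inverse exists. Back-substitute:
1 = 67 − 33·2
1 = −33·203 + 100·67
1 = 100·473 − 233·203
1 = −233·2095 + 1032·473
So 473·1032 ≡ 1 (mod 2095).

1032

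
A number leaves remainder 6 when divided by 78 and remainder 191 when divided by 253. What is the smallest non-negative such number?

4998

Write x = 6 + 78·k. Then 78·k ≡ 191 − 6 ≡ 185 (mod 253).
Need 78⁻¹ mod 253. Extended Euclid on (253, 78):
253 = 3*78 + 19
78 = 4*19 + 2
19 = 9*2 + 1
2 = 2*1 + 0
Back-substitute:
1 = 19 − 9·2
1 = −9·78 + 37·19
1 = 37·253 − 120·78
78⁻¹ ≡ 133 (mod 253), so k ≡ 133·185 ≡ 64 (mod 253).
x = 6 + 78·64 = 4998.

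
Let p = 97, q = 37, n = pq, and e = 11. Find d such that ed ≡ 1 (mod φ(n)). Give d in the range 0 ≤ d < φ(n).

1571

φ(n) = (p−1)(q−1) = 96·36 = 3456.
Need d with 11·d ≡ 1 (mod 3456). Apply the extended Euclidean algorithm:
3456 = 314·11 + 2
11 = 5·2 + 1
2 = 2·1 + 0
Back-substitute:
1 = 11 − 5·2
1 = −5·3456 + 1571·11
So 11·1571 ≡ 1 (mod 3456), hence d = 1571.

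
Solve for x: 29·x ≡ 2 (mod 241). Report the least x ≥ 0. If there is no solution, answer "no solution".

First find gcd(29, 241):
241 = 8*29 + 9
29 = 3*9 + 2
9 = 4*2 + 1
2 = 2*1 + 0
gcd = 1, so a unique solution mod 241 exists.
Back-substitute for the Bézout coefficients:
1 = 9 − 4·2
1 = −4·29 + 13·9
1 = 13·241 − 108·29
So 29·(-108) ≡ 1 (mod 241), giving 29⁻¹ ≡ 133.
x ≡ 29⁻¹·2 ≡ 133·2 ≡ 25 (mod 241).

25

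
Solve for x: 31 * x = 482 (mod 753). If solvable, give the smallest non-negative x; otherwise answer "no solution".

137

First find gcd(31, 753):
753 = 24·31 + 9
31 = 3·9 + 4
9 = 2·4 + 1
4 = 4·1 + 0
gcd = 1, so a unique solution mod 753 exists.
Back-substitute for the Bézout coefficients:
1 = 9 − 2·4
1 = −2·31 + 7·9
1 = 7·753 − 170·31
So 31·(-170) ≡ 1 (mod 753), giving 31⁻¹ ≡ 583.
x ≡ 31⁻¹·482 ≡ 583·482 ≡ 137 (mod 753).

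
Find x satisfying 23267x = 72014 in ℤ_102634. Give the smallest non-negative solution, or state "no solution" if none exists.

29346

First find gcd(23267, 102634):
102634 = 4·23267 + 9566
23267 = 2·9566 + 4135
9566 = 2·4135 + 1296
4135 = 3·1296 + 247
1296 = 5·247 + 61
247 = 4·61 + 3
61 = 20·3 + 1
3 = 3·1 + 0
gcd = 1, so a unique solution mod 102634 exists.
Back-substitute for the Bézout coefficients:
1 = 61 − 20·3
1 = −20·247 + 81·61
1 = 81·1296 − 425·247
1 = −425·4135 + 1356·1296
1 = 1356·9566 − 3137·4135
1 = −3137·23267 + 7630·9566
1 = 7630·102634 − 33657·23267
So 23267·(-33657) ≡ 1 (mod 102634), giving 23267⁻¹ ≡ 68977.
x ≡ 23267⁻¹·72014 ≡ 68977·72014 ≡ 29346 (mod 102634).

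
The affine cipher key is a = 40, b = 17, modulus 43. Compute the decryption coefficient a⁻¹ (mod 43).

Run Euclid on (43, 40):
43 = 1*40 + 3
40 = 13*3 + 1
3 = 3*1 + 0
gcd = 1, so the inverse exists. Back-substitute:
1 = 40 − 13·3
1 = −13·43 + 14·40
So 40·14 ≡ 1 (mod 43).

14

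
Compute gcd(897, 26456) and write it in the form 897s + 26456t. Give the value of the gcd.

1

Repeated division:
26456 = 29×897 + 443
897 = 2×443 + 11
443 = 40×11 + 3
11 = 3×3 + 2
3 = 1×2 + 1
2 = 2×1 + 0
gcd(897, 26456) = 1.
Working backward:
1 = 3 − 2
1 = −11 + 4·3
1 = 4·443 − 161·11
1 = −161·897 + 326·443
1 = 326·26456 − 9615·897
So 1 = (326)·26456 + (-9615)·897.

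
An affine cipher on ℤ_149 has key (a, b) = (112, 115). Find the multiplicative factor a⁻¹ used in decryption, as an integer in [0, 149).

Extended Euclidean algorithm:
149 = 1·112 + 37
112 = 3·37 + 1
37 = 37·1 + 0
gcd = 1, so the inverse exists. Back-substitute:
1 = 112 − 3·37
1 = −3·149 + 4·112
So 112·4 ≡ 1 (mod 149).

4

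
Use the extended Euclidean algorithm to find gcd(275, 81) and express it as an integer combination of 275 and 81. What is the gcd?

1

Repeated division:
275 = 3*81 + 32
81 = 2*32 + 17
32 = 1*17 + 15
17 = 1*15 + 2
15 = 7*2 + 1
2 = 2*1 + 0
gcd(275, 81) = 1.
Back-substituting:
1 = 15 − 7·2
1 = −7·17 + 8·15
1 = 8·32 − 15·17
1 = −15·81 + 38·32
1 = 38·275 − 129·81
So 1 = (38)·275 + (-129)·81.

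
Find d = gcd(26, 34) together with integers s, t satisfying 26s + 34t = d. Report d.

Euclidean algorithm:
34 = 1×26 + 8
26 = 3×8 + 2
8 = 4×2 + 0
gcd(26, 34) = 2.
Working backward:
2 = 26 − 3·8
2 = −3·34 + 4·26
So 2 = (-3)·34 + (4)·26.

2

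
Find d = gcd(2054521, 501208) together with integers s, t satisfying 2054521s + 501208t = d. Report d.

Euclidean algorithm:
2054521 = 4*501208 + 49689
501208 = 10*49689 + 4318
49689 = 11*4318 + 2191
4318 = 1*2191 + 2127
2191 = 1*2127 + 64
2127 = 33*64 + 15
64 = 4*15 + 4
15 = 3*4 + 3
4 = 1*3 + 1
3 = 3*1 + 0
gcd(2054521, 501208) = 1.
Working backward:
1 = 4 − 3
1 = −15 + 4·4
1 = 4·64 − 17·15
1 = −17·2127 + 565·64
1 = 565·2191 − 582·2127
1 = −582·4318 + 1147·2191
1 = 1147·49689 − 13199·4318
1 = −13199·501208 + 133137·49689
1 = 133137·2054521 − 545747·501208
So 1 = (133137)·2054521 + (-545747)·501208.

1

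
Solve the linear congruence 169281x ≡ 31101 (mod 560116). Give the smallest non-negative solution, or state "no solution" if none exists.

536005

First find gcd(169281, 560116):
560116 = 3*169281 + 52273
169281 = 3*52273 + 12462
52273 = 4*12462 + 2425
12462 = 5*2425 + 337
2425 = 7*337 + 66
337 = 5*66 + 7
66 = 9*7 + 3
7 = 2*3 + 1
3 = 3*1 + 0
gcd = 1, so a unique solution mod 560116 exists.
Back-substitute for the Bézout coefficients:
1 = 7 − 2·3
1 = −2·66 + 19·7
1 = 19·337 − 97·66
1 = −97·2425 + 698·337
1 = 698·12462 − 3587·2425
1 = −3587·52273 + 15046·12462
1 = 15046·169281 − 48725·52273
1 = −48725·560116 + 161221·169281
So 169281·(161221) ≡ 1 (mod 560116), giving 169281⁻¹ ≡ 161221.
x ≡ 169281⁻¹·31101 ≡ 161221·31101 ≡ 536005 (mod 560116).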